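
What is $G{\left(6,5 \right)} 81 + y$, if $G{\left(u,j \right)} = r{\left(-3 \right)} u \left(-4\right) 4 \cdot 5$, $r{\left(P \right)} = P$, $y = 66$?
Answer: $116706$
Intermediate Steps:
$G{\left(u,j \right)} = 240 u$ ($G{\left(u,j \right)} = - 3 u \left(-4\right) 4 \cdot 5 = - 3 - 4 u 4 \cdot 5 = - 3 \left(- 16 u\right) 5 = 48 u 5 = 240 u$)
$G{\left(6,5 \right)} 81 + y = 240 \cdot 6 \cdot 81 + 66 = 1440 \cdot 81 + 66 = 116640 + 66 = 116706$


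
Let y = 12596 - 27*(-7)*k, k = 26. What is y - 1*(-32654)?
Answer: 50164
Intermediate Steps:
y = 17510 (y = 12596 - 27*(-7)*26 = 12596 - (-189)*26 = 12596 - 1*(-4914) = 12596 + 4914 = 17510)
y - 1*(-32654) = 17510 - 1*(-32654) = 17510 + 32654 = 50164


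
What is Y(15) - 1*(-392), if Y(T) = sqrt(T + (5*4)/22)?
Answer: 392 + 5*sqrt(77)/11 ≈ 395.99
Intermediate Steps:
Y(T) = sqrt(10/11 + T) (Y(T) = sqrt(T + 20*(1/22)) = sqrt(T + 10/11) = sqrt(10/11 + T))
Y(15) - 1*(-392) = sqrt(110 + 121*15)/11 - 1*(-392) = sqrt(110 + 1815)/11 + 392 = sqrt(1925)/11 + 392 = (5*sqrt(77))/11 + 392 = 5*sqrt(77)/11 + 392 = 392 + 5*sqrt(77)/11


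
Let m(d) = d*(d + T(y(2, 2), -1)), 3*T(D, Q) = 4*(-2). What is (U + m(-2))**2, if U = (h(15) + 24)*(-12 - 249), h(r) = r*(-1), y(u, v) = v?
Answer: 49266361/9 ≈ 5.4740e+6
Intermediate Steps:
T(D, Q) = -8/3 (T(D, Q) = (4*(-2))/3 = (1/3)*(-8) = -8/3)
h(r) = -r
m(d) = d*(-8/3 + d) (m(d) = d*(d - 8/3) = d*(-8/3 + d))
U = -2349 (U = (-1*15 + 24)*(-12 - 249) = (-15 + 24)*(-261) = 9*(-261) = -2349)
(U + m(-2))**2 = (-2349 + (1/3)*(-2)*(-8 + 3*(-2)))**2 = (-2349 + (1/3)*(-2)*(-8 - 6))**2 = (-2349 + (1/3)*(-2)*(-14))**2 = (-2349 + 28/3)**2 = (-7019/3)**2 = 49266361/9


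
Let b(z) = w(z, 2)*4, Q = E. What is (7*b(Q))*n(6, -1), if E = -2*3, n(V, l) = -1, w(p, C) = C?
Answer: -56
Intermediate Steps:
E = -6
Q = -6
b(z) = 8 (b(z) = 2*4 = 8)
(7*b(Q))*n(6, -1) = (7*8)*(-1) = 56*(-1) = -56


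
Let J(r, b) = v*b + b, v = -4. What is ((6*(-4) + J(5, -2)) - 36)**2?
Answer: 2916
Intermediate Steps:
J(r, b) = -3*b (J(r, b) = -4*b + b = -3*b)
((6*(-4) + J(5, -2)) - 36)**2 = ((6*(-4) - 3*(-2)) - 36)**2 = ((-24 + 6) - 36)**2 = (-18 - 36)**2 = (-54)**2 = 2916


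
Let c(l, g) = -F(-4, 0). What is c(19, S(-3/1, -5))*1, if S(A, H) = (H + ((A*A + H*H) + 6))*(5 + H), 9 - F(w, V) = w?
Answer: -13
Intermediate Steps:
F(w, V) = 9 - w
S(A, H) = (5 + H)*(6 + H + A² + H²) (S(A, H) = (H + ((A² + H²) + 6))*(5 + H) = (H + (6 + A² + H²))*(5 + H) = (6 + H + A² + H²)*(5 + H) = (5 + H)*(6 + H + A² + H²))
c(l, g) = -13 (c(l, g) = -(9 - 1*(-4)) = -(9 + 4) = -1*13 = -13)
c(19, S(-3/1, -5))*1 = -13*1 = -13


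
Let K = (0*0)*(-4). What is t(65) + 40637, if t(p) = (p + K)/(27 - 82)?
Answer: 446994/11 ≈ 40636.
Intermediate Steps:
K = 0 (K = 0*(-4) = 0)
t(p) = -p/55 (t(p) = (p + 0)/(27 - 82) = p/(-55) = p*(-1/55) = -p/55)
t(65) + 40637 = -1/55*65 + 40637 = -13/11 + 40637 = 446994/11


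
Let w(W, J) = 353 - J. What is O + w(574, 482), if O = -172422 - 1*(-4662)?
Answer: -167889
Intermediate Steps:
O = -167760 (O = -172422 + 4662 = -167760)
O + w(574, 482) = -167760 + (353 - 1*482) = -167760 + (353 - 482) = -167760 - 129 = -167889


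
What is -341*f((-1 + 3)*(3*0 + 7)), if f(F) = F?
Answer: -4774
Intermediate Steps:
-341*f((-1 + 3)*(3*0 + 7)) = -341*(-1 + 3)*(3*0 + 7) = -682*(0 + 7) = -682*7 = -341*14 = -4774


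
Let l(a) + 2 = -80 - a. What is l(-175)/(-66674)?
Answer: -93/66674 ≈ -0.0013948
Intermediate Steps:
l(a) = -82 - a (l(a) = -2 + (-80 - a) = -82 - a)
l(-175)/(-66674) = (-82 - 1*(-175))/(-66674) = (-82 + 175)*(-1/66674) = 93*(-1/66674) = -93/66674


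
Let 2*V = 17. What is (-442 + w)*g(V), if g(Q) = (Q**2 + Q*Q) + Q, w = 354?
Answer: -13464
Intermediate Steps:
V = 17/2 (V = (1/2)*17 = 17/2 ≈ 8.5000)
g(Q) = Q + 2*Q**2 (g(Q) = (Q**2 + Q**2) + Q = 2*Q**2 + Q = Q + 2*Q**2)
(-442 + w)*g(V) = (-442 + 354)*(17*(1 + 2*(17/2))/2) = -748*(1 + 17) = -748*18 = -88*153 = -13464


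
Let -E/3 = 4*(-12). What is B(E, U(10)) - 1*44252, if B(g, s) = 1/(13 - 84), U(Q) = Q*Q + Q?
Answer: -3141893/71 ≈ -44252.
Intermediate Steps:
E = 144 (E = -12*(-12) = -3*(-48) = 144)
U(Q) = Q + Q**2 (U(Q) = Q**2 + Q = Q + Q**2)
B(g, s) = -1/71 (B(g, s) = 1/(-71) = -1/71)
B(E, U(10)) - 1*44252 = -1/71 - 1*44252 = -1/71 - 44252 = -3141893/71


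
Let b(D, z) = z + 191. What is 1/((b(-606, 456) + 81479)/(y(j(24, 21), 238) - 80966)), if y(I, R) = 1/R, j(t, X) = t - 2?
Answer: -19269907/19545988 ≈ -0.98588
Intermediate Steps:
j(t, X) = -2 + t
b(D, z) = 191 + z
1/((b(-606, 456) + 81479)/(y(j(24, 21), 238) - 80966)) = 1/(((191 + 456) + 81479)/(1/238 - 80966)) = 1/((647 + 81479)/(1/238 - 80966)) = 1/(82126/(-19269907/238)) = 1/(82126*(-238/19269907)) = 1/(-19545988/19269907) = -19269907/19545988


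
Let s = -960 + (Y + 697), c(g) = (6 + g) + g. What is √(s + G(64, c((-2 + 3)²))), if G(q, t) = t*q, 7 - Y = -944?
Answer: 20*√3 ≈ 34.641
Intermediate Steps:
Y = 951 (Y = 7 - 1*(-944) = 7 + 944 = 951)
c(g) = 6 + 2*g
G(q, t) = q*t
s = 688 (s = -960 + (951 + 697) = -960 + 1648 = 688)
√(s + G(64, c((-2 + 3)²))) = √(688 + 64*(6 + 2*(-2 + 3)²)) = √(688 + 64*(6 + 2*1²)) = √(688 + 64*(6 + 2*1)) = √(688 + 64*(6 + 2)) = √(688 + 64*8) = √(688 + 512) = √1200 = 20*√3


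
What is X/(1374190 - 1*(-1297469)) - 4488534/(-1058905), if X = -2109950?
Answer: 9757595653156/2829033073395 ≈ 3.4491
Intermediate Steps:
X/(1374190 - 1*(-1297469)) - 4488534/(-1058905) = -2109950/(1374190 - 1*(-1297469)) - 4488534/(-1058905) = -2109950/(1374190 + 1297469) - 4488534*(-1/1058905) = -2109950/2671659 + 4488534/1058905 = 9757595653156/2829033073395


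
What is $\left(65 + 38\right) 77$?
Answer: $7931$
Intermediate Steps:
$\left(65 + 38\right) 77 = 103 \cdot 77 = 7931$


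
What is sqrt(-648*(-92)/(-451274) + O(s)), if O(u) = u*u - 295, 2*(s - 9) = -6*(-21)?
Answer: sqrt(248902314866945)/225637 ≈ 69.920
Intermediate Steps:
s = 72 (s = 9 + (-6*(-21))/2 = 9 + (1/2)*126 = 9 + 63 = 72)
O(u) = -295 + u**2 (O(u) = u**2 - 295 = -295 + u**2)
sqrt(-648*(-92)/(-451274) + O(s)) = sqrt(-648*(-92)/(-451274) + (-295 + 72**2)) = sqrt(59616*(-1/451274) + (-295 + 5184)) = sqrt(-29808/225637 + 4889) = sqrt(1103109485/225637) = sqrt(248902314866945)/225637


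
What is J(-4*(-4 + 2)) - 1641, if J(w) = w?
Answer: -1633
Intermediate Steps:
J(-4*(-4 + 2)) - 1641 = -4*(-4 + 2) - 1641 = -4*(-2) - 1641 = 8 - 1641 = -1633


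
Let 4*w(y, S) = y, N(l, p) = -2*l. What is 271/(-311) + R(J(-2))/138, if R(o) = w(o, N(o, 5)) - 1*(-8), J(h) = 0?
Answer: -17455/21459 ≈ -0.81341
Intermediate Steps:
w(y, S) = y/4
R(o) = 8 + o/4 (R(o) = o/4 - 1*(-8) = o/4 + 8 = 8 + o/4)
271/(-311) + R(J(-2))/138 = 271/(-311) + (8 + (¼)*0)/138 = 271*(-1/311) + (8 + 0)*(1/138) = -271/311 + 8*(1/138) = -271/311 + 4/69 = -17455/21459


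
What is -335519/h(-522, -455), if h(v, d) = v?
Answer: 335519/522 ≈ 642.76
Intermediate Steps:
-335519/h(-522, -455) = -335519/(-522) = -335519*(-1/522) = 335519/522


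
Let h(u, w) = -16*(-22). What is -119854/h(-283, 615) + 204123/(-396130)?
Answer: -11887404079/34859440 ≈ -341.01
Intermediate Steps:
h(u, w) = 352
-119854/h(-283, 615) + 204123/(-396130) = -119854/352 + 204123/(-396130) = -119854*1/352 + 204123*(-1/396130) = -59927/176 - 204123/396130 = -11887404079/34859440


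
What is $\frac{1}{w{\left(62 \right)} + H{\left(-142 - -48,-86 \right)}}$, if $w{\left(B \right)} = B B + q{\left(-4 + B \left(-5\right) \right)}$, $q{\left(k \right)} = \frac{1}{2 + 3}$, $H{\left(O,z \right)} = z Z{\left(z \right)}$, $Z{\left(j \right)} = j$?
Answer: $\frac{5}{56201} \approx 8.8966 \cdot 10^{-5}$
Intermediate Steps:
$H{\left(O,z \right)} = z^{2}$ ($H{\left(O,z \right)} = z z = z^{2}$)
$q{\left(k \right)} = \frac{1}{5}$
$w{\left(B \right)} = \frac{1}{5} + B^{2}$ ($w{\left(B \right)} = B B + \frac{1}{5} = B^{2} + \frac{1}{5} = \frac{1}{5} + B^{2}$)
$\frac{1}{w{\left(62 \right)} + H{\left(-142 - -48,-86 \right)}} = \frac{1}{\left(\frac{1}{5} + 62^{2}\right) + \left(-86\right)^{2}} = \frac{1}{\left(\frac{1}{5} + 3844\right) + 7396} = \frac{1}{\frac{19221}{5} + 7396} = \frac{1}{\frac{56201}{5}} = \frac{5}{56201}$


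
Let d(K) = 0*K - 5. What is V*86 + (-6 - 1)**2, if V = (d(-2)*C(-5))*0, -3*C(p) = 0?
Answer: 49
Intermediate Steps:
d(K) = -5 (d(K) = 0 - 5 = -5)
C(p) = 0 (C(p) = -1/3*0 = 0)
V = 0 (V = -5*0*0 = 0*0 = 0)
V*86 + (-6 - 1)**2 = 0*86 + (-6 - 1)**2 = 0 + (-7)**2 = 0 + 49 = 49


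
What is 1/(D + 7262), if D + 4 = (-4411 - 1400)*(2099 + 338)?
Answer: -1/14154149 ≈ -7.0651e-8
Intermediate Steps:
D = -14161411 (D = -4 + (-4411 - 1400)*(2099 + 338) = -4 - 5811*2437 = -4 - 14161407 = -14161411)
1/(D + 7262) = 1/(-14161411 + 7262) = 1/(-14154149) = -1/14154149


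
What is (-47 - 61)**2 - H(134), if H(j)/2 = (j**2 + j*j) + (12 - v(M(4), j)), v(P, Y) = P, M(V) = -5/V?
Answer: -120373/2 ≈ -60187.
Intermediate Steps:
H(j) = 53/2 + 4*j**2 (H(j) = 2*((j**2 + j*j) + (12 - (-5)/4)) = 2*((j**2 + j**2) + (12 - (-5)/4)) = 2*(2*j**2 + (12 - 1*(-5/4))) = 2*(2*j**2 + (12 + 5/4)) = 2*(2*j**2 + 53/4) = 2*(53/4 + 2*j**2) = 53/2 + 4*j**2)
(-47 - 61)**2 - H(134) = (-47 - 61)**2 - (53/2 + 4*134**2) = (-108)**2 - (53/2 + 4*17956) = 11664 - (53/2 + 71824) = 11664 - 1*143701/2 = 11664 - 143701/2 = -120373/2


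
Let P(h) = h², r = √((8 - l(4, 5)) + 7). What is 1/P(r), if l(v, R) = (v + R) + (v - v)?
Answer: ⅙ ≈ 0.16667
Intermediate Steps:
l(v, R) = R + v (l(v, R) = (R + v) + 0 = R + v)
r = √6 (r = √((8 - (5 + 4)) + 7) = √((8 - 1*9) + 7) = √((8 - 9) + 7) = √(-1 + 7) = √6 ≈ 2.4495)
1/P(r) = 1/((√6)²) = 1/6 = ⅙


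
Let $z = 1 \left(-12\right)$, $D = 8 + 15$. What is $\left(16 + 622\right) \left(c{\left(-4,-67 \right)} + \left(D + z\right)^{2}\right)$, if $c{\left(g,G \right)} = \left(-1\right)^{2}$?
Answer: $77836$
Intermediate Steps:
$c{\left(g,G \right)} = 1$
$D = 23$
$z = -12$
$\left(16 + 622\right) \left(c{\left(-4,-67 \right)} + \left(D + z\right)^{2}\right) = \left(16 + 622\right) \left(1 + \left(23 - 12\right)^{2}\right) = 638 \left(1 + 11^{2}\right) = 638 \left(1 + 121\right) = 638 \cdot 122 = 77836$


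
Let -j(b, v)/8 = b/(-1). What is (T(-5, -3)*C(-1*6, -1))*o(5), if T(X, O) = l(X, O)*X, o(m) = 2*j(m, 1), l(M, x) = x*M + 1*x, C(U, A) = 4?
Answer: -19200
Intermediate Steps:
l(M, x) = x + M*x (l(M, x) = M*x + x = x + M*x)
j(b, v) = 8*b (j(b, v) = -8*b/(-1) = -8*b*(-1) = -(-8)*b = 8*b)
o(m) = 16*m (o(m) = 2*(8*m) = 16*m)
T(X, O) = O*X*(1 + X) (T(X, O) = (O*(1 + X))*X = O*X*(1 + X))
(T(-5, -3)*C(-1*6, -1))*o(5) = (-3*(-5)*(1 - 5)*4)*(16*5) = (-3*(-5)*(-4)*4)*80 = -60*4*80 = -240*80 = -19200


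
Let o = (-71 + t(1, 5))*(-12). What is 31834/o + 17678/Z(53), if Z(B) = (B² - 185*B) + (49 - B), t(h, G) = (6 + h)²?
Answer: 309902/2625 ≈ 118.06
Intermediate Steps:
Z(B) = 49 + B² - 186*B
o = 264 (o = (-71 + (6 + 1)²)*(-12) = (-71 + 7²)*(-12) = (-71 + 49)*(-12) = -22*(-12) = 264)
31834/o + 17678/Z(53) = 31834/264 + 17678/(49 + 53² - 186*53) = 31834*(1/264) + 17678/(49 + 2809 - 9858) = 1447/12 + 17678/(-7000) = 1447/12 + 17678*(-1/7000) = 1447/12 - 8839/3500 = 309902/2625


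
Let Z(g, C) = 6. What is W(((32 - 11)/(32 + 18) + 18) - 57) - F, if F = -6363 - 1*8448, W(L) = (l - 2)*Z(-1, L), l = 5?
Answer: 14829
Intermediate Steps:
W(L) = 18 (W(L) = (5 - 2)*6 = 3*6 = 18)
F = -14811 (F = -6363 - 8448 = -14811)
W(((32 - 11)/(32 + 18) + 18) - 57) - F = 18 - 1*(-14811) = 18 + 14811 = 14829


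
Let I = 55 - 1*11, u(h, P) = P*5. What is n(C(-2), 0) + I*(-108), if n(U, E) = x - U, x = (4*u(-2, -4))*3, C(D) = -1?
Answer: -4991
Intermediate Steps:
u(h, P) = 5*P
x = -240 (x = (4*(5*(-4)))*3 = (4*(-20))*3 = -80*3 = -240)
I = 44 (I = 55 - 11 = 44)
n(U, E) = -240 - U
n(C(-2), 0) + I*(-108) = (-240 - 1*(-1)) + 44*(-108) = (-240 + 1) - 4752 = -239 - 4752 = -4991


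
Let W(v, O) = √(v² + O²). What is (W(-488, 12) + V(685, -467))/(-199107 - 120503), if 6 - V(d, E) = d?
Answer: 679/319610 - 2*√14893/159805 ≈ 0.00059714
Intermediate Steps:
V(d, E) = 6 - d
W(v, O) = √(O² + v²)
(W(-488, 12) + V(685, -467))/(-199107 - 120503) = (√(12² + (-488)²) + (6 - 1*685))/(-199107 - 120503) = (√(144 + 238144) + (6 - 685))/(-319610) = (√238288 - 679)*(-1/319610) = (4*√14893 - 679)*(-1/319610) = (-679 + 4*√14893)*(-1/319610) = 679/319610 - 2*√14893/159805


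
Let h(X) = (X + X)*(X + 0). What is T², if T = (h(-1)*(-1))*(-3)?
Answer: 36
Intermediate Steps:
h(X) = 2*X² (h(X) = (2*X)*X = 2*X²)
T = 6 (T = ((2*(-1)²)*(-1))*(-3) = ((2*1)*(-1))*(-3) = (2*(-1))*(-3) = -2*(-3) = 6)
T² = 6² = 36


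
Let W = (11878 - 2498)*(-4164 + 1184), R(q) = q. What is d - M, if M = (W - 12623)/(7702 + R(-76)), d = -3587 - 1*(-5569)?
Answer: 43079755/7626 ≈ 5649.1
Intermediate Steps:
W = -27952400 (W = 9380*(-2980) = -27952400)
d = 1982 (d = -3587 + 5569 = 1982)
M = -27965023/7626 (M = (-27952400 - 12623)/(7702 - 76) = -27965023/7626 ≈ -3667.1)
d - M = 1982 - 1*(-27965023/7626) = 1982 + 27965023/7626 = 43079755/7626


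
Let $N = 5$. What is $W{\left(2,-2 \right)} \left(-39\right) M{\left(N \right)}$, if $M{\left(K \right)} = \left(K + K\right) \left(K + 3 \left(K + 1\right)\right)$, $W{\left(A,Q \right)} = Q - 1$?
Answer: $26910$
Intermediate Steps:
$W{\left(A,Q \right)} = -1 + Q$
$M{\left(K \right)} = 2 K \left(3 + 4 K\right)$ ($M{\left(K \right)} = 2 K \left(K + 3 \left(1 + K\right)\right) = 2 K \left(K + \left(3 + 3 K\right)\right) = 2 K \left(3 + 4 K\right)$)
$W{\left(2,-2 \right)} \left(-39\right) M{\left(N \right)} = \left(-1 - 2\right) \left(-39\right) 2 \cdot 5 \left(3 + 4 \cdot 5\right) = \left(-3\right) \left(-39\right) 2 \cdot 5 \left(3 + 20\right) = 117 \cdot 2 \cdot 5 \cdot 23 = 117 \cdot 230 = 26910$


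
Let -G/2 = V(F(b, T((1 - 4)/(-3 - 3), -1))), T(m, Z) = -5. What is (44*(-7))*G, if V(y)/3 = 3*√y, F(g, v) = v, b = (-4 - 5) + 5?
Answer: 5544*I*√5 ≈ 12397.0*I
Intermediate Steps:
b = -4 (b = -9 + 5 = -4)
V(y) = 9*√y (V(y) = 3*(3*√y) = 9*√y)
G = -18*I*√5 (G = -18*√(-5) = -18*I*√5 ≈ -40.249*I)
(44*(-7))*G = (44*(-7))*(-18*I*√5) = -(-5544)*I*√5 = 5544*I*√5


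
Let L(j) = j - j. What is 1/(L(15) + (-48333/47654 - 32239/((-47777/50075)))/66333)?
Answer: 151024663225614/76928779892209 ≈ 1.9632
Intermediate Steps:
L(j) = 0
1/(L(15) + (-48333/47654 - 32239/((-47777/50075)))/66333) = 1/(0 + (-48333/47654 - 32239/((-47777/50075)))/66333) = 1/(0 + (-48333*1/47654 - 32239/((-47777*1/50075)))*(1/66333)) = 1/(0 + (-48333/47654 - 32239/(-47777/50075))*(1/66333)) = 1/(0 + (-48333/47654 - 32239*(-50075/47777))*(1/66333)) = 1/(0 + (-48333/47654 + 1614367925/47777)*(1/66333)) = 1/(0 + (76928779892209/2276765158)*(1/66333)) = 1/(0 + 76928779892209/151024663225614) = 1/(76928779892209/151024663225614) = 151024663225614/76928779892209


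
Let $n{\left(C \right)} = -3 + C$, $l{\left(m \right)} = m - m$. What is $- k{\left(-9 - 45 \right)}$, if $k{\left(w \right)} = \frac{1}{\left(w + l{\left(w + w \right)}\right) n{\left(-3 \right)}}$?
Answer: $- \frac{1}{324} \approx -0.0030864$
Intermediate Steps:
$l{\left(m \right)} = 0$
$k{\left(w \right)} = - \frac{1}{6 w}$ ($k{\left(w \right)} = \frac{1}{\left(w + 0\right) \left(-3 - 3\right)} = \frac{1}{w \left(-6\right)} = \frac{1}{w} \left(- \frac{1}{6}\right) = - \frac{1}{6 w}$)
$- k{\left(-9 - 45 \right)} = - \frac{-1}{6 \left(-9 - 45\right)} = - \frac{-1}{6 \left(-54\right)} = - \frac{\left(-1\right) \left(-1\right)}{6 \cdot 54} = \left(-1\right) \frac{1}{324} = - \frac{1}{324}$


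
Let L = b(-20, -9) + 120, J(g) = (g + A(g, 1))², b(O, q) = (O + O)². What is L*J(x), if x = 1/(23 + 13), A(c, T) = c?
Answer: 430/81 ≈ 5.3086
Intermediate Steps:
x = 1/36 ≈ 0.027778
b(O, q) = 4*O² (b(O, q) = (2*O)² = 4*O²)
J(g) = 4*g² (J(g) = (g + g)² = (2*g)² = 4*g²)
L = 1720 (L = 4*(-20)² + 120 = 4*400 + 120 = 1600 + 120 = 1720)
L*J(x) = 1720*(4*(1/36)²) = 1720*(4*(1/1296)) = 1720*(1/324) = 430/81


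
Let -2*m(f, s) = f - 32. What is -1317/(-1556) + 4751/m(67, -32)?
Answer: -14739017/54460 ≈ -270.64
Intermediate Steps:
m(f, s) = 16 - f/2 (m(f, s) = -(f - 32)/2 = -(-32 + f)/2 = 16 - f/2)
-1317/(-1556) + 4751/m(67, -32) = -1317/(-1556) + 4751/(16 - ½*67) = -1317*(-1/1556) + 4751/(16 - 67/2) = 1317/1556 + 4751/(-35/2) = 1317/1556 + 4751*(-2/35) = 1317/1556 - 9502/35 = -14739017/54460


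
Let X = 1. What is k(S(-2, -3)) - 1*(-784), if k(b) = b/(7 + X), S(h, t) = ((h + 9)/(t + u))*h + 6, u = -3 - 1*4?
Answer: 31397/40 ≈ 784.92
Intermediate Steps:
u = -7 (u = -3 - 4 = -7)
S(h, t) = 6 + h*(9 + h)/(-7 + t) (S(h, t) = ((h + 9)/(t - 7))*h + 6 = ((9 + h)/(-7 + t))*h + 6 = h*(9 + h)/(-7 + t) + 6 = 6 + h*(9 + h)/(-7 + t))
k(b) = b/8 (k(b) = b/(7 + 1) = b/8)
k(S(-2, -3)) - 1*(-784) = ((-42 + (-2)² + 6*(-3) + 9*(-2))/(-7 - 3))/8 - 1*(-784) = ((-42 + 4 - 18 - 18)/(-10))/8 + 784 = (-⅒*(-74))/8 + 784 = (⅛)*(37/5) + 784 = 37/40 + 784 = 31397/40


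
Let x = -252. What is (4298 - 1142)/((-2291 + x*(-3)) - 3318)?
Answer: -3156/4853 ≈ -0.65032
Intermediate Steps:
(4298 - 1142)/((-2291 + x*(-3)) - 3318) = (4298 - 1142)/((-2291 - 252*(-3)) - 3318) = 3156/((-2291 + 756) - 3318) = 3156/(-1535 - 3318) = 3156/(-4853) = 3156*(-1/4853) = -3156/4853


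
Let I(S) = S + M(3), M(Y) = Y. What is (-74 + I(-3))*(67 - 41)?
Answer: -1924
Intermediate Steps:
I(S) = 3 + S (I(S) = S + 3 = 3 + S)
(-74 + I(-3))*(67 - 41) = (-74 + (3 - 3))*(67 - 41) = (-74 + 0)*26 = -74*26 = -1924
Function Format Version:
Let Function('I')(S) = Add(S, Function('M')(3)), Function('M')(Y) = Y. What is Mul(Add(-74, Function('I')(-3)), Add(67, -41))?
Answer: -1924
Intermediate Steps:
Function('I')(S) = Add(3, S) (Function('I')(S) = Add(S, 3) = Add(3, S))
Mul(Add(-74, Function('I')(-3)), Add(67, -41)) = Mul(Add(-74, Add(3, -3)), Add(67, -41)) = Mul(Add(-74, 0), 26) = Mul(-74, 26) = -1924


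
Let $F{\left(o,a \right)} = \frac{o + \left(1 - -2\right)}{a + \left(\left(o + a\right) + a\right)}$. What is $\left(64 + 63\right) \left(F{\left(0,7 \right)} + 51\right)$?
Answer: $\frac{45466}{7} \approx 6495.1$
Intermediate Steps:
$F{\left(o,a \right)} = \frac{3 + o}{o + 3 a}$ ($F{\left(o,a \right)} = \frac{o + \left(1 + 2\right)}{a + \left(\left(a + o\right) + a\right)} = \frac{o + 3}{a + \left(o + 2 a\right)} = \frac{3 + o}{o + 3 a}$)
$\left(64 + 63\right) \left(F{\left(0,7 \right)} + 51\right) = \left(64 + 63\right) \left(\frac{3 + 0}{0 + 3 \cdot 7} + 51\right) = 127 \left(\frac{1}{0 + 21} \cdot 3 + 51\right) = 127 \left(\frac{1}{21} \cdot 3 + 51\right) = 127 \left(\frac{1}{7} + 51\right) = 127 \cdot \frac{358}{7} = \frac{45466}{7}$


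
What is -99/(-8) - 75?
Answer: -501/8 ≈ -62.625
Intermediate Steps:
-99/(-8) - 75 = -99*(-⅛) - 75 = 99/8 - 75 = -501/8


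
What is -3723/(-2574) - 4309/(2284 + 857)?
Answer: 66953/898326 ≈ 0.074531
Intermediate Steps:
-3723/(-2574) - 4309/(2284 + 857) = -3723*(-1/2574) - 4309/3141 = 1241/858 - 4309*1/3141 = 1241/858 - 4309/3141 = 66953/898326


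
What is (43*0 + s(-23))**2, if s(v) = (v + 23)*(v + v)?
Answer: 0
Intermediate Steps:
s(v) = 2*v*(23 + v) (s(v) = (23 + v)*(2*v) = 2*v*(23 + v))
(43*0 + s(-23))**2 = (43*0 + 2*(-23)*(23 - 23))**2 = (0 + 2*(-23)*0)**2 = (0 + 0)**2 = 0**2 = 0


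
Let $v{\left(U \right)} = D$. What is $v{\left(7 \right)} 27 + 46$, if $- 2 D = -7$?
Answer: $\frac{281}{2} \approx 140.5$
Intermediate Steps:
$D = \frac{7}{2}$ ($D = \left(- \frac{1}{2}\right) \left(-7\right) = \frac{7}{2} \approx 3.5$)
$v{\left(U \right)} = \frac{7}{2}$
$v{\left(7 \right)} 27 + 46 = \frac{7}{2} \cdot 27 + 46 = \frac{189}{2} + 46 = \frac{281}{2}$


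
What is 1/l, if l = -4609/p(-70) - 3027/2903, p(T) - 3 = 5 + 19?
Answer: -78381/13461656 ≈ -0.0058225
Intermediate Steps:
p(T) = 27 (p(T) = 3 + (5 + 19) = 3 + 24 = 27)
l = -13461656/78381 (l = -4609/27 - 3027/2903 = -13461656/78381 ≈ -171.75)
1/l = 1/(-13461656/78381) = -78381/13461656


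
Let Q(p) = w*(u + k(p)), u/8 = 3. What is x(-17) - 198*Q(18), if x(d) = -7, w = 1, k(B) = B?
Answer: -8323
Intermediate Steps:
u = 24 (u = 8*3 = 24)
Q(p) = 24 + p (Q(p) = 1*(24 + p) = 24 + p)
x(-17) - 198*Q(18) = -7 - 198*(24 + 18) = -7 - 198*42 = -7 - 8316 = -8323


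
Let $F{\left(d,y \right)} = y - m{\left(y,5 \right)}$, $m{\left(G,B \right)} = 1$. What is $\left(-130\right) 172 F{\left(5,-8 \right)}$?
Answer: $201240$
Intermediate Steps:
$F{\left(d,y \right)} = -1 + y$ ($F{\left(d,y \right)} = y - 1 = -1 + y$)
$\left(-130\right) 172 F{\left(5,-8 \right)} = \left(-130\right) 172 \left(-1 - 8\right) = \left(-22360\right) \left(-9\right) = 201240$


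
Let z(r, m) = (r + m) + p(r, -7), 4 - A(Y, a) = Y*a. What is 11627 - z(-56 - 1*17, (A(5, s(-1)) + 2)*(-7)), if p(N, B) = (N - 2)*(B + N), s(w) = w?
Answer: 5777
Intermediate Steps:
A(Y, a) = 4 - Y*a
p(N, B) = (-2 + N)*(B + N)
z(r, m) = 14 + m + r² - 8*r (z(r, m) = (r + m) + (r² - 2*(-7) - 2*r - 7*r) = (m + r) + (r² + 14 - 2*r - 7*r) = (m + r) + (14 + r² - 9*r) = 14 + m + r² - 8*r)
11627 - z(-56 - 1*17, (A(5, s(-1)) + 2)*(-7)) = 11627 - (14 + ((4 - 1*5*(-1)) + 2)*(-7) + (-56 - 1*17)² - 8*(-56 - 1*17)) = 11627 - (14 + ((4 + 5) + 2)*(-7) + (-56 - 17)² - 8*(-56 - 17)) = 11627 - (14 + (9 + 2)*(-7) + (-73)² - 8*(-73)) = 11627 - (14 + 11*(-7) + 5329 + 584) = 11627 - (14 - 77 + 5329 + 584) = 11627 - 1*5850 = 11627 - 5850 = 5777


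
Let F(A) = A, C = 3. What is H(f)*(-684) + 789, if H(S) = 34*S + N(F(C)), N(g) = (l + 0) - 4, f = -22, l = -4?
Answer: 517893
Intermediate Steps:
N(g) = -8 (N(g) = (-4 + 0) - 4 = -4 - 4 = -8)
H(S) = -8 + 34*S (H(S) = 34*S - 8 = -8 + 34*S)
H(f)*(-684) + 789 = (-8 + 34*(-22))*(-684) + 789 = (-8 - 748)*(-684) + 789 = -756*(-684) + 789 = 517104 + 789 = 517893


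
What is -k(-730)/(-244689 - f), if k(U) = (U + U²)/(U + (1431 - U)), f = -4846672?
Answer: -19710/243905099 ≈ -8.0810e-5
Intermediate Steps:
k(U) = U/1431 + U²/1431 (k(U) = (U + U²)/1431 = (U + U²)*(1/1431) = U/1431 + U²/1431)
-k(-730)/(-244689 - f) = -(1/1431)*(-730)*(1 - 730)/(-244689 - 1*(-4846672)) = -(1/1431)*(-730)*(-729)/(-244689 + 4846672) = -19710/(53*4601983) = -1*19710/243905099 = -19710/243905099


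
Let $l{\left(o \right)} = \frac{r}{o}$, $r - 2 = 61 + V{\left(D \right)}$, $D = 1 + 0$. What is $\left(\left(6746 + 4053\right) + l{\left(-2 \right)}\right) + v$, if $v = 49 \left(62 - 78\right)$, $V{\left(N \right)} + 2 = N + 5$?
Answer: $\frac{19963}{2} \approx 9981.5$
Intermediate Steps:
$D = 1$
$V{\left(N \right)} = 3 + N$ ($V{\left(N \right)} = -2 + \left(N + 5\right) = -2 + \left(5 + N\right) = 3 + N$)
$r = 67$ ($r = 2 + \left(61 + \left(3 + 1\right)\right) = 2 + \left(61 + 4\right) = 2 + 65 = 67$)
$v = -784$ ($v = 49 \left(-16\right) = -784$)
$l{\left(o \right)} = \frac{67}{o}$
$\left(\left(6746 + 4053\right) + l{\left(-2 \right)}\right) + v = \left(\left(6746 + 4053\right) + \frac{67}{-2}\right) - 784 = \left(10799 + 67 \left(- \frac{1}{2}\right)\right) - 784 = \left(10799 - \frac{67}{2}\right) - 784 = \frac{21531}{2} - 784 = \frac{19963}{2}$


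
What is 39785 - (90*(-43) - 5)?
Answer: 43660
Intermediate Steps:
39785 - (90*(-43) - 5) = 39785 - (-3870 - 5) = 39785 - 1*(-3875) = 39785 + 3875 = 43660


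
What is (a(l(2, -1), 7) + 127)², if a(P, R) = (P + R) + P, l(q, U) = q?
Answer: 19044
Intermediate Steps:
a(P, R) = R + 2*P
(a(l(2, -1), 7) + 127)² = ((7 + 2*2) + 127)² = ((7 + 4) + 127)² = (11 + 127)² = 138² = 19044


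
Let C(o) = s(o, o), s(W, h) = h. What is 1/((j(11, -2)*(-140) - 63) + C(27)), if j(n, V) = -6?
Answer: 1/804 ≈ 0.0012438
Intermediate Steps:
C(o) = o
1/((j(11, -2)*(-140) - 63) + C(27)) = 1/((-6*(-140) - 63) + 27) = 1/((840 - 63) + 27) = 1/(777 + 27) = 1/804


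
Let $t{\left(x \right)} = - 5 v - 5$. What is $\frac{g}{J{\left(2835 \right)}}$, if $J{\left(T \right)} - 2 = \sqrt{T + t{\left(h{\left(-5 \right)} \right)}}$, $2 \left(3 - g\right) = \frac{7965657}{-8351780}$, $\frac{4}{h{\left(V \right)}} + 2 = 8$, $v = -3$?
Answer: $- \frac{19358779}{7909135660} + \frac{19358779 \sqrt{2845}}{15818271320} \approx 0.062829$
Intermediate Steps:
$h{\left(V \right)} = \frac{2}{3}$ ($h{\left(V \right)} = \frac{4}{-2 + 8} = \frac{4}{6} = 4 \cdot \frac{1}{6} = \frac{2}{3}$)
$t{\left(x \right)} = 10$ ($t{\left(x \right)} = \left(-5\right) \left(-3\right) - 5 = 15 - 5 = 10$)
$g = \frac{58076337}{16703560}$ ($g = 3 - \frac{7965657 \frac{1}{-8351780}}{2} = 3 - \frac{7965657 \left(- \frac{1}{8351780}\right)}{2} = 3 - - \frac{7965657}{16703560} = 3 + \frac{7965657}{16703560} = \frac{58076337}{16703560} \approx 3.4769$)
$J{\left(T \right)} = 2 + \sqrt{10 + T}$ ($J{\left(T \right)} = 2 + \sqrt{T + 10} = 2 + \sqrt{10 + T}$)
$\frac{g}{J{\left(2835 \right)}} = \frac{58076337}{16703560 \left(2 + \sqrt{10 + 2835}\right)} = \frac{58076337}{16703560 \left(2 + \sqrt{2845}\right)}$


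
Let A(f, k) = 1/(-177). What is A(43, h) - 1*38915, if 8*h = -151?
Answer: -6887956/177 ≈ -38915.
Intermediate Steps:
h = -151/8 (h = (⅛)*(-151) = -151/8 ≈ -18.875)
A(f, k) = -1/177
A(43, h) - 1*38915 = -1/177 - 1*38915 = -1/177 - 38915 = -6887956/177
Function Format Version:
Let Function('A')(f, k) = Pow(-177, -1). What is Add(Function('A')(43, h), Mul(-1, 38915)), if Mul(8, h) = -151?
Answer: Rational(-6887956, 177) ≈ -38915.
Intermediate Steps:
h = Rational(-151, 8) (h = Mul(Rational(1, 8), -151) = Rational(-151, 8) ≈ -18.875)
Function('A')(f, k) = Rational(-1, 177)
Add(Function('A')(43, h), Mul(-1, 38915)) = Add(Rational(-1, 177), Mul(-1, 38915)) = Add(Rational(-1, 177), -38915) = Rational(-6887956, 177)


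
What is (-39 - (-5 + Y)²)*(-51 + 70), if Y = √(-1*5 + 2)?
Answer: -1159 + 190*I*√3 ≈ -1159.0 + 329.09*I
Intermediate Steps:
Y = I*√3 (Y = √(-5 + 2) = √(-3) = I*√3 ≈ 1.732*I)
(-39 - (-5 + Y)²)*(-51 + 70) = (-39 - (-5 + I*√3)²)*(-51 + 70) = (-39 - (-5 + I*√3)²)*19 = -741 - 19*(-5 + I*√3)²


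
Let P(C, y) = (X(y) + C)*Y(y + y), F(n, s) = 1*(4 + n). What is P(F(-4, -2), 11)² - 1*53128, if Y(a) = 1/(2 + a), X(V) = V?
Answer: -30601607/576 ≈ -53128.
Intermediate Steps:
F(n, s) = 4 + n
P(C, y) = (C + y)/(2 + 2*y) (P(C, y) = (y + C)/(2 + (y + y)) = (C + y)/(2 + 2*y))
P(F(-4, -2), 11)² - 1*53128 = (((4 - 4) + 11)/(2*(1 + 11)))² - 1*53128 = ((½)*(0 + 11)/12)² - 53128 = ((½)*(1/12)*11)² - 53128 = (11/24)² - 53128 = 121/576 - 53128 = -30601607/576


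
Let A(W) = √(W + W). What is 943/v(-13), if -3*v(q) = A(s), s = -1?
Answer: 2829*I*√2/2 ≈ 2000.4*I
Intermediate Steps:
A(W) = √2*√W (A(W) = √(2*W) = √2*√W)
v(q) = -I*√2/3 (v(q) = -√2*√(-1)/3 = -√2*I/3 = -I*√2/3)
943/v(-13) = 943/((-I*√2/3)) = 943*(3*I*√2/2) = 2829*I*√2/2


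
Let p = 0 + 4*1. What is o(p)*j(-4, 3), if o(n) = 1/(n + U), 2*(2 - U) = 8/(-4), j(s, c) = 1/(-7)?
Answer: -1/49 ≈ -0.020408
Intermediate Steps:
j(s, c) = -⅐
U = 3 (U = 2 - 4/(-4) = 2 - 4*(-1)/4 = 2 - ½*(-2) = 2 + 1 = 3)
p = 4 (p = 0 + 4 = 4)
o(n) = 1/(3 + n) (o(n) = 1/(n + 3) = 1/(3 + n))
o(p)*j(-4, 3) = -⅐/(3 + 4) = -⅐/7 = (⅐)*(-⅐) = -1/49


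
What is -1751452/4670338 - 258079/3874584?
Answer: -3995732028335/9047808444696 ≈ -0.44162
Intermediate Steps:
-1751452/4670338 - 258079/3874584 = -1751452*1/4670338 - 258079*1/3874584 = -875726/2335169 - 258079/3874584 = -3995732028335/9047808444696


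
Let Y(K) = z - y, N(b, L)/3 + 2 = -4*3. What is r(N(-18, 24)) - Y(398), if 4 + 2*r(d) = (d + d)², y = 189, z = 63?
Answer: 3652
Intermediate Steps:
N(b, L) = -42 (N(b, L) = -6 + 3*(-4*3) = -6 + 3*(-12) = -6 - 36 = -42)
r(d) = -2 + 2*d² (r(d) = -2 + (d + d)²/2 = -2 + (2*d)²/2 = -2 + (4*d²)/2 = -2 + 2*d²)
Y(K) = -126 (Y(K) = 63 - 1*189 = 63 - 189 = -126)
r(N(-18, 24)) - Y(398) = (-2 + 2*(-42)²) - 1*(-126) = (-2 + 2*1764) + 126 = (-2 + 3528) + 126 = 3526 + 126 = 3652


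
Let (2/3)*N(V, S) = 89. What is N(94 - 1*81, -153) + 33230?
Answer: 66727/2 ≈ 33364.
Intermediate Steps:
N(V, S) = 267/2 (N(V, S) = (3/2)*89 = 267/2)
N(94 - 1*81, -153) + 33230 = 267/2 + 33230 = 66727/2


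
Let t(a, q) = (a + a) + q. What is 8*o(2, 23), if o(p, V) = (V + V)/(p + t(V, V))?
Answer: 368/71 ≈ 5.1831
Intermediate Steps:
t(a, q) = q + 2*a (t(a, q) = 2*a + q = q + 2*a)
o(p, V) = 2*V/(p + 3*V) (o(p, V) = (V + V)/(p + (V + 2*V)) = (2*V)/(p + 3*V) = 2*V/(p + 3*V))
8*o(2, 23) = 8*(2*23/(2 + 3*23)) = 8*(2*23/(2 + 69)) = 8*(2*23/71) = 8*(2*23*(1/71)) = 8*(46/71) = 368/71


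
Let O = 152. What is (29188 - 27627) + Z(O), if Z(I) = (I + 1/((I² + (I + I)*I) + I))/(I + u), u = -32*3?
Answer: 6082823553/3889984 ≈ 1563.7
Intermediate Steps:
u = -96
Z(I) = (I + 1/(I + 3*I²))/(-96 + I) (Z(I) = (I + 1/((I² + (I + I)*I) + I))/(I - 96) = (I + 1/((I² + (2*I)*I) + I))/(-96 + I) = (I + 1/((I² + 2*I²) + I))/(-96 + I) = (I + 1/(3*I² + I))/(-96 + I) = (I + 1/(I + 3*I²))/(-96 + I))
(29188 - 27627) + Z(O) = (29188 - 27627) + (1 + 152² + 3*152³)/(152*(-96 - 287*152 + 3*152²)) = 1561 + (1 + 23104 + 3*3511808)/(152*(-96 - 43624 + 3*23104)) = 1561 + (1 + 23104 + 10535424)/(152*(-96 - 43624 + 69312)) = 1561 + (1/152)*10558529/25592 = 1561 + (1/152)*(1/25592)*10558529 = 1561 + 10558529/3889984 = 6082823553/3889984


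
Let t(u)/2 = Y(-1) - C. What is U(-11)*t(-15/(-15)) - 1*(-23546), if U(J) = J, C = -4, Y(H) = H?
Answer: 23480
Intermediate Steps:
t(u) = 6 (t(u) = 2*(-1 - 1*(-4)) = 2*(-1 + 4) = 2*3 = 6)
U(-11)*t(-15/(-15)) - 1*(-23546) = -11*6 - 1*(-23546) = -66 + 23546 = 23480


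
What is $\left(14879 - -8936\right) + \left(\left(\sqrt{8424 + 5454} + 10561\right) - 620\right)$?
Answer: $33756 + 3 \sqrt{1542} \approx 33874.0$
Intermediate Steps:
$\left(14879 - -8936\right) + \left(\left(\sqrt{8424 + 5454} + 10561\right) - 620\right) = \left(14879 + 8936\right) + \left(\left(\sqrt{13878} + 10561\right) - 620\right) = 23815 + \left(\left(3 \sqrt{1542} + 10561\right) - 620\right) = 23815 + \left(\left(10561 + 3 \sqrt{1542}\right) - 620\right) = 23815 + \left(9941 + 3 \sqrt{1542}\right) = 33756 + 3 \sqrt{1542}$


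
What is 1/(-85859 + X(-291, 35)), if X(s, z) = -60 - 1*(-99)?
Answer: -1/85820 ≈ -1.1652e-5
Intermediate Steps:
X(s, z) = 39 (X(s, z) = -60 + 99 = 39)
1/(-85859 + X(-291, 35)) = 1/(-85859 + 39) = 1/(-85820) = -1/85820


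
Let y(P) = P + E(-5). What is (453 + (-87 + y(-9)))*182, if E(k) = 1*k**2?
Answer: 69524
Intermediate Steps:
E(k) = k**2
y(P) = 25 + P (y(P) = P + (-5)**2 = P + 25 = 25 + P)
(453 + (-87 + y(-9)))*182 = (453 + (-87 + (25 - 9)))*182 = (453 + (-87 + 16))*182 = (453 - 71)*182 = 382*182 = 69524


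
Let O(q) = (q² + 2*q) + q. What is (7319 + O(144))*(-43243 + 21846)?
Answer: -609536339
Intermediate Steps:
O(q) = q² + 3*q
(7319 + O(144))*(-43243 + 21846) = (7319 + 144*(3 + 144))*(-43243 + 21846) = (7319 + 144*147)*(-21397) = (7319 + 21168)*(-21397) = 28487*(-21397) = -609536339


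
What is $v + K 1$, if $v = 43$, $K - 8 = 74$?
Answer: $125$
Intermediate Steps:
$K = 82$ ($K = 8 + 74 = 82$)
$v + K 1 = 43 + 82 \cdot 1 = 43 + 82 = 125$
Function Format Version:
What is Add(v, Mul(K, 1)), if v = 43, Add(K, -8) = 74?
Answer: 125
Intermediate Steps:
K = 82 (K = Add(8, 74) = 82)
Add(v, Mul(K, 1)) = Add(43, Mul(82, 1)) = Add(43, 82) = 125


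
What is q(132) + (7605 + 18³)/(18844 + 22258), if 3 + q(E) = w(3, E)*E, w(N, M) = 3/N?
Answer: 5315595/41102 ≈ 129.33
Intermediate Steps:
q(E) = -3 + E (q(E) = -3 + (3/3)*E = -3 + (3*(⅓))*E = -3 + 1*E = -3 + E)
q(132) + (7605 + 18³)/(18844 + 22258) = (-3 + 132) + (7605 + 18³)/(18844 + 22258) = 129 + (7605 + 5832)/41102 = 129 + 13437*(1/41102) = 129 + 13437/41102 = 5315595/41102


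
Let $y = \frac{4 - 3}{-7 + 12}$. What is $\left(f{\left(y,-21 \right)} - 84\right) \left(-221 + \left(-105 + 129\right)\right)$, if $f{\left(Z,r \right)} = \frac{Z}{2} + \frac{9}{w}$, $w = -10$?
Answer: $\frac{83528}{5} \approx 16706.0$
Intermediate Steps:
$y = \frac{1}{5}$ ($y = 1 \cdot \frac{1}{5} = \frac{1}{5} \approx 0.2$)
$f{\left(Z,r \right)} = - \frac{9}{10} + \frac{Z}{2}$ ($f{\left(Z,r \right)} = \frac{Z}{2} + \frac{9}{-10} = Z \frac{1}{2} + 9 \left(- \frac{1}{10}\right) = \frac{Z}{2} - \frac{9}{10} = - \frac{9}{10} + \frac{Z}{2}$)
$\left(f{\left(y,-21 \right)} - 84\right) \left(-221 + \left(-105 + 129\right)\right) = \left(\left(- \frac{9}{10} + \frac{1}{2} \cdot \frac{1}{5}\right) - 84\right) \left(-221 + \left(-105 + 129\right)\right) = \left(\left(- \frac{9}{10} + \frac{1}{10}\right) - 84\right) \left(-221 + 24\right) = \left(- \frac{4}{5} - 84\right) \left(-197\right) = \left(- \frac{424}{5}\right) \left(-197\right) = \frac{83528}{5}$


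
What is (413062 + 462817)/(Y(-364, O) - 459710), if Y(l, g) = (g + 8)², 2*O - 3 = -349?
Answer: -875879/432485 ≈ -2.0252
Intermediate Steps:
O = -173 (O = 3/2 + (½)*(-349) = 3/2 - 349/2 = -173)
Y(l, g) = (8 + g)²
(413062 + 462817)/(Y(-364, O) - 459710) = (413062 + 462817)/((8 - 173)² - 459710) = 875879/((-165)² - 459710) = 875879/(27225 - 459710) = 875879/(-432485) = 875879*(-1/432485) = -875879/432485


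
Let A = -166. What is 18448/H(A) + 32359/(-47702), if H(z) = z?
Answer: -442689045/3959266 ≈ -111.81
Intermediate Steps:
18448/H(A) + 32359/(-47702) = 18448/(-166) + 32359/(-47702) = 18448*(-1/166) + 32359*(-1/47702) = -9224/83 - 32359/47702 = -442689045/3959266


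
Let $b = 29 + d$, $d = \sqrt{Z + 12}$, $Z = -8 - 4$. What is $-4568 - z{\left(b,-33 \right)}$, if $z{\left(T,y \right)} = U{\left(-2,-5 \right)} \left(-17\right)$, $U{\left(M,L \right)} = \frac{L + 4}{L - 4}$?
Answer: $- \frac{41095}{9} \approx -4566.1$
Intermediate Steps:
$U{\left(M,L \right)} = \frac{4 + L}{-4 + L}$
$Z = -12$ ($Z = -8 - 4 = -12$)
$d = 0$ ($d = \sqrt{-12 + 12} = \sqrt{0} = 0$)
$b = 29$ ($b = 29 + 0 = 29$)
$z{\left(T,y \right)} = - \frac{17}{9}$ ($z{\left(T,y \right)} = \frac{4 - 5}{-4 - 5} \left(-17\right) = \frac{1}{-9} \left(-1\right) \left(-17\right) = \left(- \frac{1}{9}\right) \left(-1\right) \left(-17\right) = \frac{1}{9} \left(-17\right) = - \frac{17}{9}$)
$-4568 - z{\left(b,-33 \right)} = -4568 - - \frac{17}{9} = -4568 + \frac{17}{9} = - \frac{41095}{9}$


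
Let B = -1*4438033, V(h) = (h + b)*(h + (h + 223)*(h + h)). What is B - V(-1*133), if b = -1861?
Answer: -52439595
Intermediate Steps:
V(h) = (-1861 + h)*(h + 2*h*(223 + h)) (V(h) = (h - 1861)*(h + (h + 223)*(h + h)) = (-1861 + h)*(h + (223 + h)*(2*h)) = (-1861 + h)*(h + 2*h*(223 + h)))
B = -4438033
B - V(-1*133) = -4438033 - (-1*133)*(-831867 - (-3275)*133 + 2*(-1*133)²) = -4438033 - (-133)*(-831867 - 3275*(-133) + 2*(-133)²) = -4438033 - (-133)*(-831867 + 435575 + 2*17689) = -4438033 - (-133)*(-831867 + 435575 + 35378) = -4438033 - (-133)*(-360914) = -4438033 - 1*48001562 = -4438033 - 48001562 = -52439595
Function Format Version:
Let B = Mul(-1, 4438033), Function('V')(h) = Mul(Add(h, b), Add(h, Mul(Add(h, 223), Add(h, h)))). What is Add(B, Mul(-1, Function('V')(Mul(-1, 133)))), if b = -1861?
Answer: -52439595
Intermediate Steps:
Function('V')(h) = Mul(Add(-1861, h), Add(h, Mul(2, h, Add(223, h)))) (Function('V')(h) = Mul(Add(h, -1861), Add(h, Mul(Add(h, 223), Add(h, h)))) = Mul(Add(-1861, h), Add(h, Mul(Add(223, h), Mul(2, h)))) = Mul(Add(-1861, h), Add(h, Mul(2, h, Add(223, h)))))
B = -4438033
Add(B, Mul(-1, Function('V')(Mul(-1, 133)))) = Add(-4438033, Mul(-1, Mul(Mul(-1, 133), Add(-831867, Mul(-3275, Mul(-1, 133)), Mul(2, Pow(Mul(-1, 133), 2)))))) = Add(-4438033, Mul(-1, Mul(-133, Add(-831867, Mul(-3275, -133), Mul(2, Pow(-133, 2)))))) = Add(-4438033, Mul(-1, Mul(-133, Add(-831867, 435575, Mul(2, 17689))))) = Add(-4438033, Mul(-1, Mul(-133, Add(-831867, 435575, 35378)))) = Add(-4438033, Mul(-1, Mul(-133, -360914))) = Add(-4438033, Mul(-1, 48001562)) = Add(-4438033, -48001562) = -52439595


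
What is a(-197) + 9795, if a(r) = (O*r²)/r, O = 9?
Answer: 8022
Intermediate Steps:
a(r) = 9*r (a(r) = (9*r²)/r = 9*r)
a(-197) + 9795 = 9*(-197) + 9795 = -1773 + 9795 = 8022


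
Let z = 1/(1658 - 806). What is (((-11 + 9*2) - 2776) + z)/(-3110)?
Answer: 2359187/2649720 ≈ 0.89035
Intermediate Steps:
z = 1/852 ≈ 0.0011737
(((-11 + 9*2) - 2776) + z)/(-3110) = (((-11 + 9*2) - 2776) + 1/852)/(-3110) = (((-11 + 18) - 2776) + 1/852)*(-1/3110) = ((7 - 2776) + 1/852)*(-1/3110) = (-2769 + 1/852)*(-1/3110) = -2359187/852*(-1/3110) = 2359187/2649720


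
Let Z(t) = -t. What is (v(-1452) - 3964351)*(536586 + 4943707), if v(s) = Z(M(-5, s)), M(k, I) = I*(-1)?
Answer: -21733762420279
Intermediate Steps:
M(k, I) = -I
v(s) = s (v(s) = -(-1)*s = s)
(v(-1452) - 3964351)*(536586 + 4943707) = (-1452 - 3964351)*(536586 + 4943707) = -3965803*5480293 = -21733762420279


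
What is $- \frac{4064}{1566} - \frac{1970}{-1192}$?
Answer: $- \frac{439817}{466668} \approx -0.94246$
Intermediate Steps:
$- \frac{4064}{1566} - \frac{1970}{-1192} = \left(-4064\right) \frac{1}{1566} - - \frac{985}{596} = - \frac{2032}{783} + \frac{985}{596} = - \frac{439817}{466668}$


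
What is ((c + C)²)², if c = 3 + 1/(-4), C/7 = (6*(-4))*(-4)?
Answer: 53065411729201/256 ≈ 2.0729e+11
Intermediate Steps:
C = 672 (C = 7*((6*(-4))*(-4)) = 7*(-24*(-4)) = 7*96 = 672)
c = 11/4 (c = 3 - ¼ = 11/4 ≈ 2.7500)
((c + C)²)² = ((11/4 + 672)²)² = ((2699/4)²)² = (7284601/16)² = 53065411729201/256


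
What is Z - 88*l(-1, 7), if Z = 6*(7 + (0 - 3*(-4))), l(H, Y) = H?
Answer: 202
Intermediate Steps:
Z = 114 (Z = 6*(7 + (0 + 12)) = 6*(7 + 12) = 6*19 = 114)
Z - 88*l(-1, 7) = 114 - 88*(-1) = 114 + 88 = 202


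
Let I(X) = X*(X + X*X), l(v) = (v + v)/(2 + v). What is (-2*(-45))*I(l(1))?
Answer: 200/3 ≈ 66.667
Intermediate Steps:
l(v) = 2*v/(2 + v) (l(v) = (2*v)/(2 + v) = 2*v/(2 + v))
I(X) = X*(X + X²)
(-2*(-45))*I(l(1)) = (-2*(-45))*((2*1/(2 + 1))²*(1 + 2*1/(2 + 1))) = 90*((2*1/3)²*(1 + 2*1/3)) = 90*((2*1*(⅓))²*(1 + 2*1*(⅓))) = 90*((⅔)²*(1 + ⅔)) = 90*((4/9)*(5/3)) = 90*(20/27) = 200/3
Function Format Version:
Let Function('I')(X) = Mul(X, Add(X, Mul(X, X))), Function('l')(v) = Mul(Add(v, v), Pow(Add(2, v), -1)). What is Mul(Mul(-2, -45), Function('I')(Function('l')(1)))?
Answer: Rational(200, 3) ≈ 66.667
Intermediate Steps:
Function('l')(v) = Mul(2, v, Pow(Add(2, v), -1)) (Function('l')(v) = Mul(Mul(2, v), Pow(Add(2, v), -1)) = Mul(2, v, Pow(Add(2, v), -1)))
Function('I')(X) = Mul(X, Add(X, Pow(X, 2)))
Mul(Mul(-2, -45), Function('I')(Function('l')(1))) = Mul(Mul(-2, -45), Mul(Pow(Mul(2, 1, Pow(Add(2, 1), -1)), 2), Add(1, Mul(2, 1, Pow(Add(2, 1), -1))))) = Mul(90, Mul(Pow(Mul(2, 1, Pow(3, -1)), 2), Add(1, Mul(2, 1, Pow(3, -1))))) = Mul(90, Mul(Pow(Mul(2, 1, Rational(1, 3)), 2), Add(1, Mul(2, 1, Rational(1, 3))))) = Mul(90, Mul(Pow(Rational(2, 3), 2), Add(1, Rational(2, 3)))) = Mul(90, Mul(Rational(4, 9), Rational(5, 3))) = Mul(90, Rational(20, 27)) = Rational(200, 3)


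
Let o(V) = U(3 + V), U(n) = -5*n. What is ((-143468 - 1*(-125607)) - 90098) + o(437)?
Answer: -110159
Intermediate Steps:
o(V) = -15 - 5*V (o(V) = -5*(3 + V) = -15 - 5*V)
((-143468 - 1*(-125607)) - 90098) + o(437) = ((-143468 - 1*(-125607)) - 90098) + (-15 - 5*437) = ((-143468 + 125607) - 90098) + (-15 - 2185) = (-17861 - 90098) - 2200 = -107959 - 2200 = -110159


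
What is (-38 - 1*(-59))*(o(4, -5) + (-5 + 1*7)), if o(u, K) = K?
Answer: -63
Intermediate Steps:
(-38 - 1*(-59))*(o(4, -5) + (-5 + 1*7)) = (-38 - 1*(-59))*(-5 + (-5 + 1*7)) = (-38 + 59)*(-5 + (-5 + 7)) = 21*(-5 + 2) = 21*(-3) = -63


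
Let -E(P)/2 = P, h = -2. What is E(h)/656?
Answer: 1/164 ≈ 0.0060976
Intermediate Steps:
E(P) = -2*P
E(h)/656 = -2*(-2)/656 = 4*(1/656) = 1/164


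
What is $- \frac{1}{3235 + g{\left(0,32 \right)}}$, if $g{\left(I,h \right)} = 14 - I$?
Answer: $- \frac{1}{3249} \approx -0.00030779$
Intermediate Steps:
$- \frac{1}{3235 + g{\left(0,32 \right)}} = - \frac{1}{3235 + \left(14 - 0\right)} = - \frac{1}{3235 + \left(14 + 0\right)} = - \frac{1}{3235 + 14} = - \frac{1}{3249}$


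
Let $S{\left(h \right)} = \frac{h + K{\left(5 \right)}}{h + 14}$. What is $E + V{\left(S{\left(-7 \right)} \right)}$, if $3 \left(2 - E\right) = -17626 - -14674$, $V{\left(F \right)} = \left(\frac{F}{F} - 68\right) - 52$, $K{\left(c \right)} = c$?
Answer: $867$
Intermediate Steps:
$S{\left(h \right)} = \frac{5 + h}{14 + h}$ ($S{\left(h \right)} = \frac{h + 5}{h + 14} = \frac{5 + h}{14 + h}$)
$V{\left(F \right)} = -119$ ($V{\left(F \right)} = \left(1 - 68\right) - 52 = -67 - 52 = -119$)
$E = 986$ ($E = 2 - \frac{-17626 - -14674}{3} = 2 - \frac{-17626 + 14674}{3} = 2 - -984 = 2 + 984 = 986$)
$E + V{\left(S{\left(-7 \right)} \right)} = 986 - 119 = 867$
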